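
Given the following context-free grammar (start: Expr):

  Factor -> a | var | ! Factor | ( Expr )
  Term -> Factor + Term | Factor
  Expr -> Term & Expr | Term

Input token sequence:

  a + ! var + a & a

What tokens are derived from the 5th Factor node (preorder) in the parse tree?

[Expr [Term [Factor a] + [Term [Factor ! [Factor var]] + [Term [Factor a]]]] & [Expr [Term [Factor a]]]]

a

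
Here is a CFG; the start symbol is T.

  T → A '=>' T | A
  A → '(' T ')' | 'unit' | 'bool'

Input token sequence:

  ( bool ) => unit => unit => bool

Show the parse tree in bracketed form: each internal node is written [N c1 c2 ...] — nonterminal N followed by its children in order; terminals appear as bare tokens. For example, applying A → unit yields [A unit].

T
A => T
( T ) => T
( A ) => T
( bool ) => T
( bool ) => A => T
( bool ) => unit => T
( bool ) => unit => A => T
( bool ) => unit => unit => T
( bool ) => unit => unit => A
( bool ) => unit => unit => bool

[T [A ( [T [A bool]] )] => [T [A unit] => [T [A unit] => [T [A bool]]]]]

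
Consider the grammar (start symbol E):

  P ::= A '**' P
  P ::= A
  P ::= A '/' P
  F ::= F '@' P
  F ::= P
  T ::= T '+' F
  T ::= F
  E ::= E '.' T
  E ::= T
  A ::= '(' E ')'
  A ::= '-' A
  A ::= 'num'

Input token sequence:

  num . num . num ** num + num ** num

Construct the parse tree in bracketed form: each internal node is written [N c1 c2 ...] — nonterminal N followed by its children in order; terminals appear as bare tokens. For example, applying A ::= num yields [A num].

E
E . T
E . T . T
T . T . T
F . T . T
P . T . T
A . T . T
num . T . T
num . F . T
num . P . T
num . A . T
num . num . T
num . num . T + F
num . num . F + F
num . num . P + F
num . num . A ** P + F
num . num . num ** P + F
num . num . num ** A + F
num . num . num ** num + F
num . num . num ** num + P
num . num . num ** num + A ** P
num . num . num ** num + num ** P
num . num . num ** num + num ** A
num . num . num ** num + num ** num

[E [E [E [T [F [P [A num]]]]] . [T [F [P [A num]]]]] . [T [T [F [P [A num] ** [P [A num]]]]] + [F [P [A num] ** [P [A num]]]]]]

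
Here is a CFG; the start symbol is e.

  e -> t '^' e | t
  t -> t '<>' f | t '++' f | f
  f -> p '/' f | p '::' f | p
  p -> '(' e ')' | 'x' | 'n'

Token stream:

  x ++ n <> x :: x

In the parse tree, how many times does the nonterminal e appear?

1

[e [t [t [t [f [p x]]] ++ [f [p n]]] <> [f [p x] :: [f [p x]]]]]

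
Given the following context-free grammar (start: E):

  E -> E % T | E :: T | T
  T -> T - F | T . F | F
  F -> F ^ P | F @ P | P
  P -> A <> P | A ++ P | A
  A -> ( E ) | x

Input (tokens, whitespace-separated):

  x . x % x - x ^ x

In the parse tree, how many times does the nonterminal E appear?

[E [E [T [T [F [P [A x]]]] . [F [P [A x]]]]] % [T [T [F [P [A x]]]] - [F [F [P [A x]]] ^ [P [A x]]]]]

2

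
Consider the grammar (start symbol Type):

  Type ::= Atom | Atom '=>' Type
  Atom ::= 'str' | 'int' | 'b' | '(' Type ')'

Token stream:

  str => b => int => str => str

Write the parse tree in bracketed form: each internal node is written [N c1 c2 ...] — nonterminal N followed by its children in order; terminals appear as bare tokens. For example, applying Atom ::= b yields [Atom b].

Type
Atom => Type
str => Type
str => Atom => Type
str => b => Type
str => b => Atom => Type
str => b => int => Type
str => b => int => Atom => Type
str => b => int => str => Type
str => b => int => str => Atom
str => b => int => str => str

[Type [Atom str] => [Type [Atom b] => [Type [Atom int] => [Type [Atom str] => [Type [Atom str]]]]]]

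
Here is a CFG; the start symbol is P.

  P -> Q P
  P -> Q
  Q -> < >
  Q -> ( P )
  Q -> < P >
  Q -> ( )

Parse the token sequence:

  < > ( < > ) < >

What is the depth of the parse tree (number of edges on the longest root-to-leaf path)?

[P [Q < >] [P [Q ( [P [Q < >]] )] [P [Q < >]]]]

5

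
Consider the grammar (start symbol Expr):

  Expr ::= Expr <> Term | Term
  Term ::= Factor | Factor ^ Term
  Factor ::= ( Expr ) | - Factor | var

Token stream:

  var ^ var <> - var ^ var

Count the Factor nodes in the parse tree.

[Expr [Expr [Term [Factor var] ^ [Term [Factor var]]]] <> [Term [Factor - [Factor var]] ^ [Term [Factor var]]]]

5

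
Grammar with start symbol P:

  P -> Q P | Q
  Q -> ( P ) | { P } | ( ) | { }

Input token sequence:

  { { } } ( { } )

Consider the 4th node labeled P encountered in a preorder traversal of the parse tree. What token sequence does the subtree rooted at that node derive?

[P [Q { [P [Q { }]] }] [P [Q ( [P [Q { }]] )]]]

{ }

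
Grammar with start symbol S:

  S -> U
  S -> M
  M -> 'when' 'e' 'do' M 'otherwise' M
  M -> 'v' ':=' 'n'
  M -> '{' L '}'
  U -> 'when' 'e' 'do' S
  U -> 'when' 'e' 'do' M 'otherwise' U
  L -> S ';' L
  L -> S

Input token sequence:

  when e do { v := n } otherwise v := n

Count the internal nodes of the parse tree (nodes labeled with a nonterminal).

[S [M when e do [M { [L [S [M v := n]]] }] otherwise [M v := n]]]

7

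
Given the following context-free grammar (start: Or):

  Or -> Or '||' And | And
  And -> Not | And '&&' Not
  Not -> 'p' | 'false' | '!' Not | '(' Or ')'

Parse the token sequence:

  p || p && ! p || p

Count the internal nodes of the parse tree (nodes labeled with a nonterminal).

[Or [Or [Or [And [Not p]]] || [And [And [Not p]] && [Not ! [Not p]]]] || [And [Not p]]]

12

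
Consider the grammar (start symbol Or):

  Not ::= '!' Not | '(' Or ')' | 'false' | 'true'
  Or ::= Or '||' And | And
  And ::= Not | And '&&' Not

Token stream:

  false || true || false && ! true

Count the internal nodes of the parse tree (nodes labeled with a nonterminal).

[Or [Or [Or [And [Not false]]] || [And [Not true]]] || [And [And [Not false]] && [Not ! [Not true]]]]

12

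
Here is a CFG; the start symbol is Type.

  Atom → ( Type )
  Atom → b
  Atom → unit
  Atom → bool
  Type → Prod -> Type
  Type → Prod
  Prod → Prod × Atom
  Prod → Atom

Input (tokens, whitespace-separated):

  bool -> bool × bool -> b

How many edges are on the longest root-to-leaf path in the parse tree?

[Type [Prod [Atom bool]] -> [Type [Prod [Prod [Atom bool]] × [Atom bool]] -> [Type [Prod [Atom b]]]]]

5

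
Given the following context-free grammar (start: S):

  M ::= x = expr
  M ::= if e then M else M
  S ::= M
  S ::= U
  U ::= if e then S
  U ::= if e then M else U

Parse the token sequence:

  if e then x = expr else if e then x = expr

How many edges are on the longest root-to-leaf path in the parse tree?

[S [U if e then [M x = expr] else [U if e then [S [M x = expr]]]]]

5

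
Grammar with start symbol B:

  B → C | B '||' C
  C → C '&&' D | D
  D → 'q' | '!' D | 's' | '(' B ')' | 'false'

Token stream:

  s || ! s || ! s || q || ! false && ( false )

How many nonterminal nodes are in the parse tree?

[B [B [B [B [B [C [D s]]] || [C [D ! [D s]]]] || [C [D ! [D s]]]] || [C [D q]]] || [C [C [D ! [D false]]] && [D ( [B [C [D false]]] )]]]

23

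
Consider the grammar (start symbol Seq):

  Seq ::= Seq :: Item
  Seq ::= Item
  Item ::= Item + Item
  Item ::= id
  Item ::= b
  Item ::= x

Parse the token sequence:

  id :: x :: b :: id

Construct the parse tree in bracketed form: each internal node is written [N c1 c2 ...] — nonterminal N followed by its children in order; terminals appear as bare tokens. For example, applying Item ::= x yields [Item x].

[Seq [Seq [Seq [Seq [Item id]] :: [Item x]] :: [Item b]] :: [Item id]]

Seq
Seq :: Item
Seq :: Item :: Item
Seq :: Item :: Item :: Item
Item :: Item :: Item :: Item
id :: Item :: Item :: Item
id :: x :: Item :: Item
id :: x :: b :: Item
id :: x :: b :: id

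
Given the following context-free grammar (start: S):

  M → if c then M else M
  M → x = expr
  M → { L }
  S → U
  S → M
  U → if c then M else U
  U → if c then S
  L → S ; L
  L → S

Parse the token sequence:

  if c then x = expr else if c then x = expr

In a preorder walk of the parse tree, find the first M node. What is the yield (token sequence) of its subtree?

[S [U if c then [M x = expr] else [U if c then [S [M x = expr]]]]]

x = expr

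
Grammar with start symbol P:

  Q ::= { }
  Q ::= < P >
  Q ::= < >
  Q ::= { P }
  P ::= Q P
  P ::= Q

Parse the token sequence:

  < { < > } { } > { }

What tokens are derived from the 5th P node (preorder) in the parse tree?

[P [Q < [P [Q { [P [Q < >]] }] [P [Q { }]]] >] [P [Q { }]]]

{ }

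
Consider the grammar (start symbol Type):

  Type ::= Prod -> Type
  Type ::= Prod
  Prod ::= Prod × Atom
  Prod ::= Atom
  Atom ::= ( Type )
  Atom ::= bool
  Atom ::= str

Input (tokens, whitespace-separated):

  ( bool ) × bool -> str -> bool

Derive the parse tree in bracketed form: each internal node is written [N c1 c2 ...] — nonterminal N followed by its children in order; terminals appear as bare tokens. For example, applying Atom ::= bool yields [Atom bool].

Type
Prod -> Type
Prod × Atom -> Type
Atom × Atom -> Type
( Type ) × Atom -> Type
( Prod ) × Atom -> Type
( Atom ) × Atom -> Type
( bool ) × Atom -> Type
( bool ) × bool -> Type
( bool ) × bool -> Prod -> Type
( bool ) × bool -> Atom -> Type
( bool ) × bool -> str -> Type
( bool ) × bool -> str -> Prod
( bool ) × bool -> str -> Atom
( bool ) × bool -> str -> bool

[Type [Prod [Prod [Atom ( [Type [Prod [Atom bool]]] )]] × [Atom bool]] -> [Type [Prod [Atom str]] -> [Type [Prod [Atom bool]]]]]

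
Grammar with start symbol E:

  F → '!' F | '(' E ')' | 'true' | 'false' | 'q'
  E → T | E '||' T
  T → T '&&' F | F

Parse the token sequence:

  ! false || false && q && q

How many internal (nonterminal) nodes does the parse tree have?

[E [E [T [F ! [F false]]]] || [T [T [T [F false]] && [F q]] && [F q]]]

11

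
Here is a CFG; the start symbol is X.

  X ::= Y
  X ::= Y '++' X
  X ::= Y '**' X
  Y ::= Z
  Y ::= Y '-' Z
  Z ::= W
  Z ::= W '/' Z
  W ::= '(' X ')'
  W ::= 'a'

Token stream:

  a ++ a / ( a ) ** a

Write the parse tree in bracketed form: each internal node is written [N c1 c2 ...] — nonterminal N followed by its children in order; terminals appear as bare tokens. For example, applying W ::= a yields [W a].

X
Y ++ X
Z ++ X
W ++ X
a ++ X
a ++ Y ** X
a ++ Z ** X
a ++ W / Z ** X
a ++ a / Z ** X
a ++ a / W ** X
a ++ a / ( X ) ** X
a ++ a / ( Y ) ** X
a ++ a / ( Z ) ** X
a ++ a / ( W ) ** X
a ++ a / ( a ) ** X
a ++ a / ( a ) ** Y
a ++ a / ( a ) ** Z
a ++ a / ( a ) ** W
a ++ a / ( a ) ** a

[X [Y [Z [W a]]] ++ [X [Y [Z [W a] / [Z [W ( [X [Y [Z [W a]]]] )]]]] ** [X [Y [Z [W a]]]]]]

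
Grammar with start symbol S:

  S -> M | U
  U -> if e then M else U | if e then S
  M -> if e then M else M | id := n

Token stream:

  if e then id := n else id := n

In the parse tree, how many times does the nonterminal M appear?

[S [M if e then [M id := n] else [M id := n]]]

3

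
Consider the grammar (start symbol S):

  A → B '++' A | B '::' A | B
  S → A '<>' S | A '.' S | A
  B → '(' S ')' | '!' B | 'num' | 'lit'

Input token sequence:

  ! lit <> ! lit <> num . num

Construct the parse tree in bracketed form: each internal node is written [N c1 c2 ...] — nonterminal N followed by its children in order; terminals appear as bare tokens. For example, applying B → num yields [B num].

[S [A [B ! [B lit]]] <> [S [A [B ! [B lit]]] <> [S [A [B num]] . [S [A [B num]]]]]]

S
A <> S
B <> S
! B <> S
! lit <> S
! lit <> A <> S
! lit <> B <> S
! lit <> ! B <> S
! lit <> ! lit <> S
! lit <> ! lit <> A . S
! lit <> ! lit <> B . S
! lit <> ! lit <> num . S
! lit <> ! lit <> num . A
! lit <> ! lit <> num . B
! lit <> ! lit <> num . num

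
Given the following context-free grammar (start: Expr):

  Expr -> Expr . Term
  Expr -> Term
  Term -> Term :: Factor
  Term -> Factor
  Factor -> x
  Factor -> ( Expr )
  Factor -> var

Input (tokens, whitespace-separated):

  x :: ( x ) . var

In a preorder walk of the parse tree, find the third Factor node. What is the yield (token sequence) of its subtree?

[Expr [Expr [Term [Term [Factor x]] :: [Factor ( [Expr [Term [Factor x]]] )]]] . [Term [Factor var]]]

x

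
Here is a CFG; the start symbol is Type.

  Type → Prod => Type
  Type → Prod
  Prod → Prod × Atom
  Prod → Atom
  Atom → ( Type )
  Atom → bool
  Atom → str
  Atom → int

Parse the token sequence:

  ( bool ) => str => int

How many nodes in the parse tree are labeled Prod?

[Type [Prod [Atom ( [Type [Prod [Atom bool]]] )]] => [Type [Prod [Atom str]] => [Type [Prod [Atom int]]]]]

4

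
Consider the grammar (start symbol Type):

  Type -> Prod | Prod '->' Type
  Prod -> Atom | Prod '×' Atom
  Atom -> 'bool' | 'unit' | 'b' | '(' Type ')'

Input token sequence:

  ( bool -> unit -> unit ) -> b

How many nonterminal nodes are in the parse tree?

15

[Type [Prod [Atom ( [Type [Prod [Atom bool]] -> [Type [Prod [Atom unit]] -> [Type [Prod [Atom unit]]]]] )]] -> [Type [Prod [Atom b]]]]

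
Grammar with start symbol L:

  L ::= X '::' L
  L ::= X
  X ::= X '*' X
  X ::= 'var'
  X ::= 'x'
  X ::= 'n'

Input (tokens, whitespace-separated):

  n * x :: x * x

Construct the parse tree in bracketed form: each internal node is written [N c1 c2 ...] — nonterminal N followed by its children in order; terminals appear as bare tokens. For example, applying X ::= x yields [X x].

[L [X [X n] * [X x]] :: [L [X [X x] * [X x]]]]

L
X :: L
X * X :: L
n * X :: L
n * x :: L
n * x :: X
n * x :: X * X
n * x :: x * X
n * x :: x * x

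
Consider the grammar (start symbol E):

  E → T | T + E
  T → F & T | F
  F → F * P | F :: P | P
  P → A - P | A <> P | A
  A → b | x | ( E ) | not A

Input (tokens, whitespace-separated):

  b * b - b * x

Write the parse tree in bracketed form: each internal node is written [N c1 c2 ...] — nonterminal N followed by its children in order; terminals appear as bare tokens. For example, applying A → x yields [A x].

[E [T [F [F [F [P [A b]]] * [P [A b] - [P [A b]]]] * [P [A x]]]]]

E
T
F
F * P
F * P * P
P * P * P
A * P * P
b * P * P
b * A - P * P
b * b - P * P
b * b - A * P
b * b - b * P
b * b - b * A
b * b - b * x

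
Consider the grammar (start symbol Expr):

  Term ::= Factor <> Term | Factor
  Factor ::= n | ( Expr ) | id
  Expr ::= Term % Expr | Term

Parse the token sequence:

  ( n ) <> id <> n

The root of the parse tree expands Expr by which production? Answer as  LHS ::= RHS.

[Expr [Term [Factor ( [Expr [Term [Factor n]]] )] <> [Term [Factor id] <> [Term [Factor n]]]]]

Expr ::= Term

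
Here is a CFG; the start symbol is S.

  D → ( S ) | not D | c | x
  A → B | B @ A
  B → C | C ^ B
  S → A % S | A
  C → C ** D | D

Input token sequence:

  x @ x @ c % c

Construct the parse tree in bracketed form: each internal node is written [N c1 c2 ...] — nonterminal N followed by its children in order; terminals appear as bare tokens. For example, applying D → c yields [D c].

[S [A [B [C [D x]]] @ [A [B [C [D x]]] @ [A [B [C [D c]]]]]] % [S [A [B [C [D c]]]]]]

S
A % S
B @ A % S
C @ A % S
D @ A % S
x @ A % S
x @ B @ A % S
x @ C @ A % S
x @ D @ A % S
x @ x @ A % S
x @ x @ B % S
x @ x @ C % S
x @ x @ D % S
x @ x @ c % S
x @ x @ c % A
x @ x @ c % B
x @ x @ c % C
x @ x @ c % D
x @ x @ c % c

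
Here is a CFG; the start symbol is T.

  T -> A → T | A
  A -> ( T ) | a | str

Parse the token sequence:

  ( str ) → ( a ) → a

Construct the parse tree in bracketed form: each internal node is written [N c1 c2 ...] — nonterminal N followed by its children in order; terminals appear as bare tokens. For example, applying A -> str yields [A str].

[T [A ( [T [A str]] )] → [T [A ( [T [A a]] )] → [T [A a]]]]

T
A → T
( T ) → T
( A ) → T
( str ) → T
( str ) → A → T
( str ) → ( T ) → T
( str ) → ( A ) → T
( str ) → ( a ) → T
( str ) → ( a ) → A
( str ) → ( a ) → a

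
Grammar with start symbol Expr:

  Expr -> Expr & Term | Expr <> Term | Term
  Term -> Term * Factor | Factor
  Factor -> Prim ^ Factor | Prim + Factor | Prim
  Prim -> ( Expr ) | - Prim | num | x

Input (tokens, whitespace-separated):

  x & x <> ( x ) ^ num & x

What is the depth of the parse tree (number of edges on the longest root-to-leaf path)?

[Expr [Expr [Expr [Expr [Term [Factor [Prim x]]]] & [Term [Factor [Prim x]]]] <> [Term [Factor [Prim ( [Expr [Term [Factor [Prim x]]]] )] ^ [Factor [Prim num]]]]] & [Term [Factor [Prim x]]]]

9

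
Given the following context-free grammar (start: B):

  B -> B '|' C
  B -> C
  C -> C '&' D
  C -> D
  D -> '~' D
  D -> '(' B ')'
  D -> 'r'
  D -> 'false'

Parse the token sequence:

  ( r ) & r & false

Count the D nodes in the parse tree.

4

[B [C [C [C [D ( [B [C [D r]]] )]] & [D r]] & [D false]]]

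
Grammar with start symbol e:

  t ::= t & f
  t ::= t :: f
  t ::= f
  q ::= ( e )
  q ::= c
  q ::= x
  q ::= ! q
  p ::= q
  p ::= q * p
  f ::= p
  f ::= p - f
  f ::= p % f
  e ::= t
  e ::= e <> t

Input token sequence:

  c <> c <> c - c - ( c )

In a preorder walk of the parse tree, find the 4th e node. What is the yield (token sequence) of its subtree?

c

[e [e [e [t [f [p [q c]]]]] <> [t [f [p [q c]]]]] <> [t [f [p [q c]] - [f [p [q c]] - [f [p [q ( [e [t [f [p [q c]]]]] )]]]]]]]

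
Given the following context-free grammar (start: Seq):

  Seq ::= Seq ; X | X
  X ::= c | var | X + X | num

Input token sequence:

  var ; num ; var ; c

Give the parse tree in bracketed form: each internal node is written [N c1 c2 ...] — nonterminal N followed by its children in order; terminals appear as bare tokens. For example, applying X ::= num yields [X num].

Seq
Seq ; X
Seq ; X ; X
Seq ; X ; X ; X
X ; X ; X ; X
var ; X ; X ; X
var ; num ; X ; X
var ; num ; var ; X
var ; num ; var ; c

[Seq [Seq [Seq [Seq [X var]] ; [X num]] ; [X var]] ; [X c]]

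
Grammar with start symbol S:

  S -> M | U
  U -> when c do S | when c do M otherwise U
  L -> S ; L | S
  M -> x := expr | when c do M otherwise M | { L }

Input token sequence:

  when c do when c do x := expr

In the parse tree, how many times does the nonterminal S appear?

3

[S [U when c do [S [U when c do [S [M x := expr]]]]]]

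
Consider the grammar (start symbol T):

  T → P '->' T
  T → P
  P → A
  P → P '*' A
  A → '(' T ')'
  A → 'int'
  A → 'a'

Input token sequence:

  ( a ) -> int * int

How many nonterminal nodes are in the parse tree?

11

[T [P [A ( [T [P [A a]]] )]] -> [T [P [P [A int]] * [A int]]]]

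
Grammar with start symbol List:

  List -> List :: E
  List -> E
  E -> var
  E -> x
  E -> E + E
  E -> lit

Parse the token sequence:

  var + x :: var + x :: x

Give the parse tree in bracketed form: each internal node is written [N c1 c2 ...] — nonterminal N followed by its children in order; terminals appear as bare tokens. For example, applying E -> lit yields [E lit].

[List [List [List [E [E var] + [E x]]] :: [E [E var] + [E x]]] :: [E x]]

List
List :: E
List :: E :: E
E :: E :: E
E + E :: E :: E
var + E :: E :: E
var + x :: E :: E
var + x :: E + E :: E
var + x :: var + E :: E
var + x :: var + x :: E
var + x :: var + x :: x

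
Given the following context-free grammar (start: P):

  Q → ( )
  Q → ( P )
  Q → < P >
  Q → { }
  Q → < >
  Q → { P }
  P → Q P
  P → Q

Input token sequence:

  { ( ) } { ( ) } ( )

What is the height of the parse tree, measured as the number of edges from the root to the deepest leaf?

5

[P [Q { [P [Q ( )]] }] [P [Q { [P [Q ( )]] }] [P [Q ( )]]]]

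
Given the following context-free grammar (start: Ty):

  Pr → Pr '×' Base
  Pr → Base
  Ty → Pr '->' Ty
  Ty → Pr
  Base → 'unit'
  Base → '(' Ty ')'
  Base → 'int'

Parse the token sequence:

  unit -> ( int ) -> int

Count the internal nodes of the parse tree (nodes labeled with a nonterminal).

12

[Ty [Pr [Base unit]] -> [Ty [Pr [Base ( [Ty [Pr [Base int]]] )]] -> [Ty [Pr [Base int]]]]]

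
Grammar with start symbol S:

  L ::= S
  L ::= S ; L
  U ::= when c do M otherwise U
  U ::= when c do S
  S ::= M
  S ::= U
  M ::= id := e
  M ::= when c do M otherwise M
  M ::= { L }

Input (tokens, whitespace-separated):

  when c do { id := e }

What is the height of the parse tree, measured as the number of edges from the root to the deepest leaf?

7

[S [U when c do [S [M { [L [S [M id := e]]] }]]]]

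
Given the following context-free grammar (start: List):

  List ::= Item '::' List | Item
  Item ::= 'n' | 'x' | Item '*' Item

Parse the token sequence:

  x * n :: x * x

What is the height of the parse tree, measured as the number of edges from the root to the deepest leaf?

[List [Item [Item x] * [Item n]] :: [List [Item [Item x] * [Item x]]]]

4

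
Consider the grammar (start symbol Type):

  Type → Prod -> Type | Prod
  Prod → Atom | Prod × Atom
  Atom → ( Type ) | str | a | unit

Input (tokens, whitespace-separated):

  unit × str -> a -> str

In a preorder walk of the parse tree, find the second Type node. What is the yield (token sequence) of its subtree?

a -> str

[Type [Prod [Prod [Atom unit]] × [Atom str]] -> [Type [Prod [Atom a]] -> [Type [Prod [Atom str]]]]]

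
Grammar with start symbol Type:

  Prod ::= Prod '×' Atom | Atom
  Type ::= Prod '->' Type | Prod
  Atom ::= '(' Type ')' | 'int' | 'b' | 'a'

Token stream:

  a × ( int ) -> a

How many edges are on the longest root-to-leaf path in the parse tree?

[Type [Prod [Prod [Atom a]] × [Atom ( [Type [Prod [Atom int]]] )]] -> [Type [Prod [Atom a]]]]

6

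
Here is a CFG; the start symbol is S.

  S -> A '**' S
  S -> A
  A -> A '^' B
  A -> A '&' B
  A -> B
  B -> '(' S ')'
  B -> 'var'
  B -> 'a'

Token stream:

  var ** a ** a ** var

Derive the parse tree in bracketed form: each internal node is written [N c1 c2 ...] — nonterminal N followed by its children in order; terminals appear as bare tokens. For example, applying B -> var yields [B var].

[S [A [B var]] ** [S [A [B a]] ** [S [A [B a]] ** [S [A [B var]]]]]]

S
A ** S
B ** S
var ** S
var ** A ** S
var ** B ** S
var ** a ** S
var ** a ** A ** S
var ** a ** B ** S
var ** a ** a ** S
var ** a ** a ** A
var ** a ** a ** B
var ** a ** a ** var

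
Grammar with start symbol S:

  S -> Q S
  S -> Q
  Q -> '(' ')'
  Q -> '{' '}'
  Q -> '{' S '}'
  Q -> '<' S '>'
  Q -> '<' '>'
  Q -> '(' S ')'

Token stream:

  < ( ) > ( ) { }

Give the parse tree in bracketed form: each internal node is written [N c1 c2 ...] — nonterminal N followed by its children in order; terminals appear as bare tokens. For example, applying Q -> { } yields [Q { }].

[S [Q < [S [Q ( )]] >] [S [Q ( )] [S [Q { }]]]]

S
Q S
< S > S
< Q > S
< ( ) > S
< ( ) > Q S
< ( ) > ( ) S
< ( ) > ( ) Q
< ( ) > ( ) { }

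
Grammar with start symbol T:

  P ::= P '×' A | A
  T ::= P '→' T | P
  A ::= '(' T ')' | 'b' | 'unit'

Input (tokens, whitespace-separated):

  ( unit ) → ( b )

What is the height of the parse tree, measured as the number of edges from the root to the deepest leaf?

7

[T [P [A ( [T [P [A unit]]] )]] → [T [P [A ( [T [P [A b]]] )]]]]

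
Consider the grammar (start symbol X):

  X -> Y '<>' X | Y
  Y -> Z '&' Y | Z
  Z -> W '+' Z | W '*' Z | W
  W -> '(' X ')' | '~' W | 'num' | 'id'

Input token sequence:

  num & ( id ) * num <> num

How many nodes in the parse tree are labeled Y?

[X [Y [Z [W num]] & [Y [Z [W ( [X [Y [Z [W id]]]] )] * [Z [W num]]]]] <> [X [Y [Z [W num]]]]]

4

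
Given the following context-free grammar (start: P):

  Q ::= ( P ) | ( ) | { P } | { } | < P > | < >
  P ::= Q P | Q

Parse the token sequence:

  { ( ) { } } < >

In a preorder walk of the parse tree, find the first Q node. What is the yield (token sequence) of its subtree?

[P [Q { [P [Q ( )] [P [Q { }]]] }] [P [Q < >]]]

{ ( ) { } }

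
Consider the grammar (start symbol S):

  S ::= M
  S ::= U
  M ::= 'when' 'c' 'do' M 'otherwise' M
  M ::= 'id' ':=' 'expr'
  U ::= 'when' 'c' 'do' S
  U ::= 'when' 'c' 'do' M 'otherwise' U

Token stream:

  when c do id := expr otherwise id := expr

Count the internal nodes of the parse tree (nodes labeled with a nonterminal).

[S [M when c do [M id := expr] otherwise [M id := expr]]]

4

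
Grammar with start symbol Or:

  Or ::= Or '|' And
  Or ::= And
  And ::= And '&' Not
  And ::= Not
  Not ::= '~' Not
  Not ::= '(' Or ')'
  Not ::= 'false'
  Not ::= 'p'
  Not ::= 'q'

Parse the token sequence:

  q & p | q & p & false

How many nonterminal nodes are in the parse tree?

12

[Or [Or [And [And [Not q]] & [Not p]]] | [And [And [And [Not q]] & [Not p]] & [Not false]]]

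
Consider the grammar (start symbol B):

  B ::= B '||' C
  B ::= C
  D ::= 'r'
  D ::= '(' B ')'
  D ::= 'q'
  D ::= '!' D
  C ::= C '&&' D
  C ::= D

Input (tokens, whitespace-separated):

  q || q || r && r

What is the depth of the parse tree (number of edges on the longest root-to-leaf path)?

5

[B [B [B [C [D q]]] || [C [D q]]] || [C [C [D r]] && [D r]]]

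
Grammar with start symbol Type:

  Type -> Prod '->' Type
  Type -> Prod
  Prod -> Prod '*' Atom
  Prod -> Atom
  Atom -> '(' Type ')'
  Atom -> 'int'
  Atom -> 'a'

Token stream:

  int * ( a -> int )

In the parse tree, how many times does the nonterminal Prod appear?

[Type [Prod [Prod [Atom int]] * [Atom ( [Type [Prod [Atom a]] -> [Type [Prod [Atom int]]]] )]]]

4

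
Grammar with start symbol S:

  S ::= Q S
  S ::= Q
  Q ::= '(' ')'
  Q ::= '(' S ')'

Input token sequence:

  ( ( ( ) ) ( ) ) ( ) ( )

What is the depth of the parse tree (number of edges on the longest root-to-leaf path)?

[S [Q ( [S [Q ( [S [Q ( )]] )] [S [Q ( )]]] )] [S [Q ( )] [S [Q ( )]]]]

6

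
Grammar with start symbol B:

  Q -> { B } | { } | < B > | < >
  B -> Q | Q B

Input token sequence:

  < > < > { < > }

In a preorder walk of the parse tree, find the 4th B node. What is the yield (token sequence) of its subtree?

< >

[B [Q < >] [B [Q < >] [B [Q { [B [Q < >]] }]]]]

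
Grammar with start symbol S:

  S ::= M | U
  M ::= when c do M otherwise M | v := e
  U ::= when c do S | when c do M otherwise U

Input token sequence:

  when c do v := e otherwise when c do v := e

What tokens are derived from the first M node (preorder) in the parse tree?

v := e

[S [U when c do [M v := e] otherwise [U when c do [S [M v := e]]]]]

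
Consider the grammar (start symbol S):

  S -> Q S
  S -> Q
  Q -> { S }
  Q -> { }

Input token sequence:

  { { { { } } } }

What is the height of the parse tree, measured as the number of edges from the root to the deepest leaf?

8

[S [Q { [S [Q { [S [Q { [S [Q { }]] }]] }]] }]]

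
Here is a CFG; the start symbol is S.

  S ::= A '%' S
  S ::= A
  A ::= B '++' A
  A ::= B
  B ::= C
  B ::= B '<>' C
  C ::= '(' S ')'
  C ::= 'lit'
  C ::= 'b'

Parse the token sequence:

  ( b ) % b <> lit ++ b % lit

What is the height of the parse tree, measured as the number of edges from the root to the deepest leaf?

8

[S [A [B [C ( [S [A [B [C b]]]] )]]] % [S [A [B [B [C b]] <> [C lit]] ++ [A [B [C b]]]] % [S [A [B [C lit]]]]]]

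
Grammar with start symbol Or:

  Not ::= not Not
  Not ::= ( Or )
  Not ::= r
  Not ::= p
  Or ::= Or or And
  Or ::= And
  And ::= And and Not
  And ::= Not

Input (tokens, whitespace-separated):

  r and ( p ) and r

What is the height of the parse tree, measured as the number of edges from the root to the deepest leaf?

[Or [And [And [And [Not r]] and [Not ( [Or [And [Not p]]] )]] and [Not r]]]

7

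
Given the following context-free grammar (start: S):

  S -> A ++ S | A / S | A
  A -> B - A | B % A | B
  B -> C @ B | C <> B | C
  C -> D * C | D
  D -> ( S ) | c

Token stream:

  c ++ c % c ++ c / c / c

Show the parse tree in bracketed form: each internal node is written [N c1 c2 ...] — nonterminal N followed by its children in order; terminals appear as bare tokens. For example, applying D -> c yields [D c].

[S [A [B [C [D c]]]] ++ [S [A [B [C [D c]]] % [A [B [C [D c]]]]] ++ [S [A [B [C [D c]]]] / [S [A [B [C [D c]]]] / [S [A [B [C [D c]]]]]]]]]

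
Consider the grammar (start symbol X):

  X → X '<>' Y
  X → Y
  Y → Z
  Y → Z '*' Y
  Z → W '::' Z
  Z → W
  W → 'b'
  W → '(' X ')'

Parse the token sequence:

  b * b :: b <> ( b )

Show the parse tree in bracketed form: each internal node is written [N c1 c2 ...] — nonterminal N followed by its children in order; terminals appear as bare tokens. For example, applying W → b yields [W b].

X
X <> Y
Y <> Y
Z * Y <> Y
W * Y <> Y
b * Y <> Y
b * Z <> Y
b * W :: Z <> Y
b * b :: Z <> Y
b * b :: W <> Y
b * b :: b <> Y
b * b :: b <> Z
b * b :: b <> W
b * b :: b <> ( X )
b * b :: b <> ( Y )
b * b :: b <> ( Z )
b * b :: b <> ( W )
b * b :: b <> ( b )

[X [X [Y [Z [W b]] * [Y [Z [W b] :: [Z [W b]]]]]] <> [Y [Z [W ( [X [Y [Z [W b]]]] )]]]]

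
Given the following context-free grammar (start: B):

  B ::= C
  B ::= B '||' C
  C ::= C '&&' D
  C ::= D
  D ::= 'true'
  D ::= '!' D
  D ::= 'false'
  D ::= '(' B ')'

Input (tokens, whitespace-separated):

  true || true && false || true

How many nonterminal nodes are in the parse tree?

[B [B [B [C [D true]]] || [C [C [D true]] && [D false]]] || [C [D true]]]

11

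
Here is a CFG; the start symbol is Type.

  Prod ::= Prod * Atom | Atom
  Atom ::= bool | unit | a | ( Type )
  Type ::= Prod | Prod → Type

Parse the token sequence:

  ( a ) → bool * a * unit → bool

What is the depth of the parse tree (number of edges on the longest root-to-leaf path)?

[Type [Prod [Atom ( [Type [Prod [Atom a]]] )]] → [Type [Prod [Prod [Prod [Atom bool]] * [Atom a]] * [Atom unit]] → [Type [Prod [Atom bool]]]]]

6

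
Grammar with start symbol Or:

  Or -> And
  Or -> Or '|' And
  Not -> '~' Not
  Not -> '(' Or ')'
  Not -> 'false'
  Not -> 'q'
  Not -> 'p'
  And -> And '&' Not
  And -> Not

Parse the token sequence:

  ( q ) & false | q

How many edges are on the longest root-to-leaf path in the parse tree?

[Or [Or [And [And [Not ( [Or [And [Not q]]] )]] & [Not false]]] | [And [Not q]]]

8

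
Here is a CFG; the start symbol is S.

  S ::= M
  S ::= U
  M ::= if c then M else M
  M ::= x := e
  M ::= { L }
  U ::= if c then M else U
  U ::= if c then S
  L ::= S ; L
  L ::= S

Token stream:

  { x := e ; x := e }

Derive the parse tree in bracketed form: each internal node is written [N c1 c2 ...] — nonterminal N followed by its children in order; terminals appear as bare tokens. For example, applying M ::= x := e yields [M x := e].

[S [M { [L [S [M x := e]] ; [L [S [M x := e]]]] }]]

S
M
{ L }
{ S ; L }
{ M ; L }
{ x := e ; L }
{ x := e ; S }
{ x := e ; M }
{ x := e ; x := e }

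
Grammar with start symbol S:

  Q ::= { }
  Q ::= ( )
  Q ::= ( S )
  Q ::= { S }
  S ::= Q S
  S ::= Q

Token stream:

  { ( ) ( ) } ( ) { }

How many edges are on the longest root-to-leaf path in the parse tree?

5

[S [Q { [S [Q ( )] [S [Q ( )]]] }] [S [Q ( )] [S [Q { }]]]]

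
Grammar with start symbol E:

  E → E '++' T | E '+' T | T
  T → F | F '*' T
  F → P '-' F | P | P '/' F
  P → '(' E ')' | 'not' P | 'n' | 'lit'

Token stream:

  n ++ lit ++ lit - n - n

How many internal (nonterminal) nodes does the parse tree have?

[E [E [E [T [F [P n]]]] ++ [T [F [P lit]]]] ++ [T [F [P lit] - [F [P n] - [F [P n]]]]]]

16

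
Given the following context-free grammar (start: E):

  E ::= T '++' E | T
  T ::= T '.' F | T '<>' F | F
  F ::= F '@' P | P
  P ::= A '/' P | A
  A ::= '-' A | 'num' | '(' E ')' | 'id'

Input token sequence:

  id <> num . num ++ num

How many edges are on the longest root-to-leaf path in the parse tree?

[E [T [T [T [F [P [A id]]]] <> [F [P [A num]]]] . [F [P [A num]]]] ++ [E [T [F [P [A num]]]]]]

7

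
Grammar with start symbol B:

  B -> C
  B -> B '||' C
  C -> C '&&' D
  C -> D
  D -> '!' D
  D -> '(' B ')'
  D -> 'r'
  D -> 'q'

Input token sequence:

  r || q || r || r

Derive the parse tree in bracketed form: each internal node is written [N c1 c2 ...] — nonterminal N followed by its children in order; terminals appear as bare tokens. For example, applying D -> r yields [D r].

B
B || C
B || C || C
B || C || C || C
C || C || C || C
D || C || C || C
r || C || C || C
r || D || C || C
r || q || C || C
r || q || D || C
r || q || r || C
r || q || r || D
r || q || r || r

[B [B [B [B [C [D r]]] || [C [D q]]] || [C [D r]]] || [C [D r]]]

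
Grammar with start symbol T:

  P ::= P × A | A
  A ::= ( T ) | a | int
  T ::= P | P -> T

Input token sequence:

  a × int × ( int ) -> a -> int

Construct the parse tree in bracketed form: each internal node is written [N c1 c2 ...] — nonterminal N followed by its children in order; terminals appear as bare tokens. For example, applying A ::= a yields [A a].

[T [P [P [P [A a]] × [A int]] × [A ( [T [P [A int]]] )]] -> [T [P [A a]] -> [T [P [A int]]]]]

T
P -> T
P × A -> T
P × A × A -> T
A × A × A -> T
a × A × A -> T
a × int × A -> T
a × int × ( T ) -> T
a × int × ( P ) -> T
a × int × ( A ) -> T
a × int × ( int ) -> T
a × int × ( int ) -> P -> T
a × int × ( int ) -> A -> T
a × int × ( int ) -> a -> T
a × int × ( int ) -> a -> P
a × int × ( int ) -> a -> A
a × int × ( int ) -> a -> int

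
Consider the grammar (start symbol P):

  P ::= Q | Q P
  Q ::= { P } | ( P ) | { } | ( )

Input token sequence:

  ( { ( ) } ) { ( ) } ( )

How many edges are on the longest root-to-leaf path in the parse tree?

6

[P [Q ( [P [Q { [P [Q ( )]] }]] )] [P [Q { [P [Q ( )]] }] [P [Q ( )]]]]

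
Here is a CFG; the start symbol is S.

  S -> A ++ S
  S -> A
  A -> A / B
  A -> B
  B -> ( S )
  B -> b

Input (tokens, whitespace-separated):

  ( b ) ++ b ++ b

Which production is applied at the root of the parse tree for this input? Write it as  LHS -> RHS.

S -> A ++ S

[S [A [B ( [S [A [B b]]] )]] ++ [S [A [B b]] ++ [S [A [B b]]]]]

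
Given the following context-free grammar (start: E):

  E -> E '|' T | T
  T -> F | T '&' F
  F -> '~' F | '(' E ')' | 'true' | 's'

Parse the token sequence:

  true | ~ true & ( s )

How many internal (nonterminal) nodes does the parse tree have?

12

[E [E [T [F true]]] | [T [T [F ~ [F true]]] & [F ( [E [T [F s]]] )]]]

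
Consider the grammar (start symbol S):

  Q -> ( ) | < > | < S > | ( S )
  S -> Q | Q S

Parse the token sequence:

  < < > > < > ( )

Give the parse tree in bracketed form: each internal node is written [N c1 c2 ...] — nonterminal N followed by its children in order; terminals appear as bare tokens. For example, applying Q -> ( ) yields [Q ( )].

S
Q S
< S > S
< Q > S
< < > > S
< < > > Q S
< < > > < > S
< < > > < > Q
< < > > < > ( )

[S [Q < [S [Q < >]] >] [S [Q < >] [S [Q ( )]]]]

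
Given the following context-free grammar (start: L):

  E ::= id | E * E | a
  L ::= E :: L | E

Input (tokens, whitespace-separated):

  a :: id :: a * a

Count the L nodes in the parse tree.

3

[L [E a] :: [L [E id] :: [L [E [E a] * [E a]]]]]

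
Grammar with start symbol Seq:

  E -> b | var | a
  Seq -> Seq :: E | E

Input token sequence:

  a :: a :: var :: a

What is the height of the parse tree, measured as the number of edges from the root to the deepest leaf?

[Seq [Seq [Seq [Seq [E a]] :: [E a]] :: [E var]] :: [E a]]

5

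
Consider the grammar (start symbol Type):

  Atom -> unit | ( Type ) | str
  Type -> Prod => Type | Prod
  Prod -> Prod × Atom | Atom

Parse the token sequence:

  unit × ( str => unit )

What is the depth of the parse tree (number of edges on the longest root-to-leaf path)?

7

[Type [Prod [Prod [Atom unit]] × [Atom ( [Type [Prod [Atom str]] => [Type [Prod [Atom unit]]]] )]]]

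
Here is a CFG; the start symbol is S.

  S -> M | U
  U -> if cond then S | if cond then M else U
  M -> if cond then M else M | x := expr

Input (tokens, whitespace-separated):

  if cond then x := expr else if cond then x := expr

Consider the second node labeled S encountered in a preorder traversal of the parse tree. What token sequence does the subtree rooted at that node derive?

x := expr

[S [U if cond then [M x := expr] else [U if cond then [S [M x := expr]]]]]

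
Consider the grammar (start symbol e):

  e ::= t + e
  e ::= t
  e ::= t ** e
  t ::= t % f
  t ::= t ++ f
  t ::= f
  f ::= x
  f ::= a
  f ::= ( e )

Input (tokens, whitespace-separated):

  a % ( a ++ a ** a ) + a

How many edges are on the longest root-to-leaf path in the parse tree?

7

[e [t [t [f a]] % [f ( [e [t [t [f a]] ++ [f a]] ** [e [t [f a]]]] )]] + [e [t [f a]]]]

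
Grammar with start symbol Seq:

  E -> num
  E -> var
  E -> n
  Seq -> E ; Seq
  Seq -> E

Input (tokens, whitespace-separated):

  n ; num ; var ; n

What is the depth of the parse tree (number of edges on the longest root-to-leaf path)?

5

[Seq [E n] ; [Seq [E num] ; [Seq [E var] ; [Seq [E n]]]]]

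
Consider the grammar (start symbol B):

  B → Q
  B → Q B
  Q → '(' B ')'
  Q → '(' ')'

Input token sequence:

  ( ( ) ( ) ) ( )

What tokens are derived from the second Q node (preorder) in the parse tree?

[B [Q ( [B [Q ( )] [B [Q ( )]]] )] [B [Q ( )]]]

( )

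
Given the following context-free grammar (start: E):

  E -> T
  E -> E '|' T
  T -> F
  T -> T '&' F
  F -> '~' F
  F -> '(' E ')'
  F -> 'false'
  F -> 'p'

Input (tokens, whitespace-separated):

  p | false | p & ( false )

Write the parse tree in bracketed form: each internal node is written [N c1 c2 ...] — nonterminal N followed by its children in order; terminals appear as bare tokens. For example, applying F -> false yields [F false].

[E [E [E [T [F p]]] | [T [F false]]] | [T [T [F p]] & [F ( [E [T [F false]]] )]]]

E
E | T
E | T | T
T | T | T
F | T | T
p | T | T
p | F | T
p | false | T
p | false | T & F
p | false | F & F
p | false | p & F
p | false | p & ( E )
p | false | p & ( T )
p | false | p & ( F )
p | false | p & ( false )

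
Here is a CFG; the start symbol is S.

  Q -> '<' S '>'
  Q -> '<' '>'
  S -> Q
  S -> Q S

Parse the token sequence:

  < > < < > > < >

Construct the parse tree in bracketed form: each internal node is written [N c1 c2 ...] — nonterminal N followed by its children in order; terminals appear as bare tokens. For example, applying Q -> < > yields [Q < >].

[S [Q < >] [S [Q < [S [Q < >]] >] [S [Q < >]]]]

S
Q S
< > S
< > Q S
< > < S > S
< > < Q > S
< > < < > > S
< > < < > > Q
< > < < > > < >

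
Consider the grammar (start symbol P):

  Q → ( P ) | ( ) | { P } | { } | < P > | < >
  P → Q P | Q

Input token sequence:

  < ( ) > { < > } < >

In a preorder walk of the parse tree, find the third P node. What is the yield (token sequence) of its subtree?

{ < > } < >

[P [Q < [P [Q ( )]] >] [P [Q { [P [Q < >]] }] [P [Q < >]]]]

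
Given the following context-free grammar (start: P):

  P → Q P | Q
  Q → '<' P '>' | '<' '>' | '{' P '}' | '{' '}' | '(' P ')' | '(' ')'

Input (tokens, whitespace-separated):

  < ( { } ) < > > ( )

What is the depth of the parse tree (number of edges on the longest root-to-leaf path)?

[P [Q < [P [Q ( [P [Q { }]] )] [P [Q < >]]] >] [P [Q ( )]]]

6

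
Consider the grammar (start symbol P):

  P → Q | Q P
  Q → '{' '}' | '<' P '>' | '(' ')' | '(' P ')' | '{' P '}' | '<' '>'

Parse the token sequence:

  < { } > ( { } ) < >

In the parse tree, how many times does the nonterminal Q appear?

[P [Q < [P [Q { }]] >] [P [Q ( [P [Q { }]] )] [P [Q < >]]]]

5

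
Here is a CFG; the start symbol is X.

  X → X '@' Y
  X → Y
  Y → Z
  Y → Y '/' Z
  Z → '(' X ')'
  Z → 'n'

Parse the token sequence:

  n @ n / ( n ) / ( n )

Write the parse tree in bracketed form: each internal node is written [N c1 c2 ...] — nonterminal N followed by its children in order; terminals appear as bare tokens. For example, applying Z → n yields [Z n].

[X [X [Y [Z n]]] @ [Y [Y [Y [Z n]] / [Z ( [X [Y [Z n]]] )]] / [Z ( [X [Y [Z n]]] )]]]

X
X @ Y
Y @ Y
Z @ Y
n @ Y
n @ Y / Z
n @ Y / Z / Z
n @ Z / Z / Z
n @ n / Z / Z
n @ n / ( X ) / Z
n @ n / ( Y ) / Z
n @ n / ( Z ) / Z
n @ n / ( n ) / Z
n @ n / ( n ) / ( X )
n @ n / ( n ) / ( Y )
n @ n / ( n ) / ( Z )
n @ n / ( n ) / ( n )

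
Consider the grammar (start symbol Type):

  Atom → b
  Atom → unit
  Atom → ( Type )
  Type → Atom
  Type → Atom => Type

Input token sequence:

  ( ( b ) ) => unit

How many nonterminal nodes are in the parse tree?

[Type [Atom ( [Type [Atom ( [Type [Atom b]] )]] )] => [Type [Atom unit]]]

8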